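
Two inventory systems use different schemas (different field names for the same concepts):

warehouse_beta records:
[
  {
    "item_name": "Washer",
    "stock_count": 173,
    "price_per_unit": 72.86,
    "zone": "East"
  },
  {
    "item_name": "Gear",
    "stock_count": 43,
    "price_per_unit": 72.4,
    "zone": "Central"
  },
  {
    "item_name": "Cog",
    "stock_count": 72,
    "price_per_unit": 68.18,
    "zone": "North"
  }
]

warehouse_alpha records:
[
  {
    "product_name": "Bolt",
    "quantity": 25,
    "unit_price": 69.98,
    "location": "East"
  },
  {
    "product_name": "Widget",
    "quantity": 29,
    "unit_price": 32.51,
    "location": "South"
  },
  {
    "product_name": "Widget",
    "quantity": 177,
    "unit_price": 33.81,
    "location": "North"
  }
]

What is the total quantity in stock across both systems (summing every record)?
519

To reconcile these schemas, identify the field holding the quantity in stock in each system:
1. In warehouse_beta it is "stock_count"
2. In warehouse_alpha it is "quantity"

From warehouse_beta: 173 + 43 + 72 = 288
From warehouse_alpha: 25 + 29 + 177 = 231

Total: 288 + 231 = 519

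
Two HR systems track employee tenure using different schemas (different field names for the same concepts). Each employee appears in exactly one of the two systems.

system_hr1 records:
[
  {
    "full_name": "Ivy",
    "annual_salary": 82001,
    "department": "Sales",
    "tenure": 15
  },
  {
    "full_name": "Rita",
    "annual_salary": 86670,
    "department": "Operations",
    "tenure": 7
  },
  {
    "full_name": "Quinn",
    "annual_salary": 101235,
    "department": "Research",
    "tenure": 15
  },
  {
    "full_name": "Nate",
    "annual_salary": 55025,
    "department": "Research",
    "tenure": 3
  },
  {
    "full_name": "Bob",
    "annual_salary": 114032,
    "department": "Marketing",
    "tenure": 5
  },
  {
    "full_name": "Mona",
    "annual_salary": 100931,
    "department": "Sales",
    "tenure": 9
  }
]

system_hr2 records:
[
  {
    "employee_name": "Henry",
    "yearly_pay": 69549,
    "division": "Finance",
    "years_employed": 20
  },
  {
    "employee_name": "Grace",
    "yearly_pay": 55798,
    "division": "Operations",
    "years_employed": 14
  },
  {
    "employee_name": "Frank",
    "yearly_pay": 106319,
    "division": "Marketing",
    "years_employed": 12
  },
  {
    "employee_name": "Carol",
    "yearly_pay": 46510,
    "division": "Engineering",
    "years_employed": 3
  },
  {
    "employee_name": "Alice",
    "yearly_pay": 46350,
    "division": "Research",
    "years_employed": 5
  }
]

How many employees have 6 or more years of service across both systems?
7

Reconcile schemas: "tenure" (system_hr1) = "years_employed" (system_hr2) = years of service

From system_hr1: 4 employees with >= 6 years
From system_hr2: 3 employees with >= 6 years

Total: 4 + 3 = 7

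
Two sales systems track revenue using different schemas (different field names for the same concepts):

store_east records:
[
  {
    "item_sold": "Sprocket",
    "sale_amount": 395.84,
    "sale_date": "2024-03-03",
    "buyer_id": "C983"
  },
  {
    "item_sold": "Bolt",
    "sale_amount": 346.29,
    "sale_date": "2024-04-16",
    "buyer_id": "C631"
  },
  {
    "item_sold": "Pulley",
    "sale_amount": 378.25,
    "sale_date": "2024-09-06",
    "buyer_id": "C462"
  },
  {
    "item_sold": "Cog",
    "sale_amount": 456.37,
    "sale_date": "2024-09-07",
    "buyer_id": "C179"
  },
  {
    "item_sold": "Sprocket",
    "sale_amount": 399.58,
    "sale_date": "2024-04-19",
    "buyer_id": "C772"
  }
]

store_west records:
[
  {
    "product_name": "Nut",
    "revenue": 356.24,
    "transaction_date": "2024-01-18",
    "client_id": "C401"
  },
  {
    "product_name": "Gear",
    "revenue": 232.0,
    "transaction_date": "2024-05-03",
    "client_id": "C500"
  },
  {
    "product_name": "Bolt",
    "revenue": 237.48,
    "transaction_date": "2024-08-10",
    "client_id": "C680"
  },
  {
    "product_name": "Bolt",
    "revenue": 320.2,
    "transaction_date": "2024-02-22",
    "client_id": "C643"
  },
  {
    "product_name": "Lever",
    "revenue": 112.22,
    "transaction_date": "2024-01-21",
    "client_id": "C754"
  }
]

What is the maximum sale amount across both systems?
456.37

Reconcile: "sale_amount" (store_east) = "revenue" (store_west) = sale amount

Maximum in store_east: 456.37
Maximum in store_west: 356.24

Overall maximum: max(456.37, 356.24) = 456.37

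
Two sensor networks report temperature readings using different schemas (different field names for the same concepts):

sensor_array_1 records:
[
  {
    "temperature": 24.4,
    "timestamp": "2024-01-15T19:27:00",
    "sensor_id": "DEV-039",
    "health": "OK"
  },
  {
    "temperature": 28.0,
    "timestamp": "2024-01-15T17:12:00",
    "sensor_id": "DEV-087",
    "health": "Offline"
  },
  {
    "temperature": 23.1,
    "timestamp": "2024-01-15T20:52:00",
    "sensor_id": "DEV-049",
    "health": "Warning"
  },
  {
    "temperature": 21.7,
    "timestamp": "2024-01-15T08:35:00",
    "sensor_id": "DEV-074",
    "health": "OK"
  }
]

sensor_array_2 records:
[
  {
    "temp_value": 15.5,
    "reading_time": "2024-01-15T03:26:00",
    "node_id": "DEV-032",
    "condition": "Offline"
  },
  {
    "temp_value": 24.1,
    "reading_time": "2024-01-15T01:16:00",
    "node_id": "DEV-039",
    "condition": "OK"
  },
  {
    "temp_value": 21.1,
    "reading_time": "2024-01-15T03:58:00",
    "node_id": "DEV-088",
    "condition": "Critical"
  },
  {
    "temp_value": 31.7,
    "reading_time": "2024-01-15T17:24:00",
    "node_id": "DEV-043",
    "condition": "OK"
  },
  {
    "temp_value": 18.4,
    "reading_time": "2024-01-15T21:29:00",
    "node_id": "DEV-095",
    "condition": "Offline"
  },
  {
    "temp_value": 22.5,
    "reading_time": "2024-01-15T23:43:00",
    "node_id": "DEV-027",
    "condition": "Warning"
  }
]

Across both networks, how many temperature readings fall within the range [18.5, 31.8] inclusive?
8

Schema mapping: "temperature" (sensor_array_1) = "temp_value" (sensor_array_2) = temperature

Readings in [18.5, 31.8] from sensor_array_1: 4
Readings in [18.5, 31.8] from sensor_array_2: 4

Total count: 4 + 4 = 8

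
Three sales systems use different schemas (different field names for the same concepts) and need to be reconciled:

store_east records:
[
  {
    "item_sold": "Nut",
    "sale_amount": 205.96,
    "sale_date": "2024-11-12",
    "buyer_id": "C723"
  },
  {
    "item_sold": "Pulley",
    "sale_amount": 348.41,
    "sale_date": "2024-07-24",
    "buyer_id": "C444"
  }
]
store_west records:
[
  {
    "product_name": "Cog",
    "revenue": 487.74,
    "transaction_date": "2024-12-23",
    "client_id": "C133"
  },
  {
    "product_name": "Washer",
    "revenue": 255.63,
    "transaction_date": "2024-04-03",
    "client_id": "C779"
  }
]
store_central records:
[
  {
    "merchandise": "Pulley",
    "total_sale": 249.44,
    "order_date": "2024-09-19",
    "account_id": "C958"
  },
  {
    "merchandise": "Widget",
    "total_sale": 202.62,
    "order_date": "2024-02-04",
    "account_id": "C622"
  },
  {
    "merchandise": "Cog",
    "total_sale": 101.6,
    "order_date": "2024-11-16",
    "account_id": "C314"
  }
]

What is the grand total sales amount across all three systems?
1851.4

Schema reconciliation - all amount fields map to sale amount:

store_east (sale_amount): 554.37
store_west (revenue): 743.37
store_central (total_sale): 553.66

Grand total: 1851.4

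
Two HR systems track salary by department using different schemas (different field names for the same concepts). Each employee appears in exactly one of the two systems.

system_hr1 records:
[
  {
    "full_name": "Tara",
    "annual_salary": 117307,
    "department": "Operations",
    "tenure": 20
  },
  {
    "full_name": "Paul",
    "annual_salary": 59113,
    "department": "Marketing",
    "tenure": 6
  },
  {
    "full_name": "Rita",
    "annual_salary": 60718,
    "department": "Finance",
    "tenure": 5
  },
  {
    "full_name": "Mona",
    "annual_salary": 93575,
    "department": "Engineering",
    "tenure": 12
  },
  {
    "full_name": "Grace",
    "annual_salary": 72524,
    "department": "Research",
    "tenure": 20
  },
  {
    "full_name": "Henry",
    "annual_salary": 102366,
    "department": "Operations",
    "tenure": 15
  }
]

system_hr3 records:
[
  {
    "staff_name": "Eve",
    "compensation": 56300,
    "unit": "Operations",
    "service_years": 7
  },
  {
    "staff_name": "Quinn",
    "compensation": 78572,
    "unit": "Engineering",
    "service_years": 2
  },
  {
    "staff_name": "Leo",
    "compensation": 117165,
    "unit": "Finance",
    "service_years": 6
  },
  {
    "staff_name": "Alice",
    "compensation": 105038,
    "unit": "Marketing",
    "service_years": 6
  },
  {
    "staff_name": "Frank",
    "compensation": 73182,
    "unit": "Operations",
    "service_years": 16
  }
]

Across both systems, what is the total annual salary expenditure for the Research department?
72524

Schema mappings:
- "department" (system_hr1) = "unit" (system_hr3) = department
- "annual_salary" (system_hr1) = "compensation" (system_hr3) = salary

Research salaries from system_hr1: 72524
Research salaries from system_hr3: 0

Total: 72524 + 0 = 72524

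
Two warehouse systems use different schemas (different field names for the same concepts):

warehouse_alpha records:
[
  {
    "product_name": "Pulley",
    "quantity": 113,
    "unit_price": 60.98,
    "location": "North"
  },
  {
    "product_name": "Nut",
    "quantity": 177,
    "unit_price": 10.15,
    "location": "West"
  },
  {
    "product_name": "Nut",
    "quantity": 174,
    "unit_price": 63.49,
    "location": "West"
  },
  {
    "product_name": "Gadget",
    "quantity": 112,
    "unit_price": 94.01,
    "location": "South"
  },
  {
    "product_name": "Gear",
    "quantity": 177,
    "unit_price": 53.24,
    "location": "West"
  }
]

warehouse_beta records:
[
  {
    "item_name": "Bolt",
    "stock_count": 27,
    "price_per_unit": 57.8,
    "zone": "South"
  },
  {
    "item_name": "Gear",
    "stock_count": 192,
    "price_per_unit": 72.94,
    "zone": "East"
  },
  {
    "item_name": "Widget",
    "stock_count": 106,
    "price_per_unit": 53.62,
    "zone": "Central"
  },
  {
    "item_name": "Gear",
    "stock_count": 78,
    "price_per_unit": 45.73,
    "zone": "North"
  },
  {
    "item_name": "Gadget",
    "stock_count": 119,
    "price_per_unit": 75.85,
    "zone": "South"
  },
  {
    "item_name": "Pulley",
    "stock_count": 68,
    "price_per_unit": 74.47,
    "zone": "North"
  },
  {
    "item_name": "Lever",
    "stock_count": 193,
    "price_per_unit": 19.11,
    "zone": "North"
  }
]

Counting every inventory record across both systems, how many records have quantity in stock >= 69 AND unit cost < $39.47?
2

Schema mappings:
- "quantity" (warehouse_alpha) = "stock_count" (warehouse_beta) = quantity
- "unit_price" (warehouse_alpha) = "price_per_unit" (warehouse_beta) = unit cost

Records meeting both conditions in warehouse_alpha: 1
Records meeting both conditions in warehouse_beta: 1

Total: 1 + 1 = 2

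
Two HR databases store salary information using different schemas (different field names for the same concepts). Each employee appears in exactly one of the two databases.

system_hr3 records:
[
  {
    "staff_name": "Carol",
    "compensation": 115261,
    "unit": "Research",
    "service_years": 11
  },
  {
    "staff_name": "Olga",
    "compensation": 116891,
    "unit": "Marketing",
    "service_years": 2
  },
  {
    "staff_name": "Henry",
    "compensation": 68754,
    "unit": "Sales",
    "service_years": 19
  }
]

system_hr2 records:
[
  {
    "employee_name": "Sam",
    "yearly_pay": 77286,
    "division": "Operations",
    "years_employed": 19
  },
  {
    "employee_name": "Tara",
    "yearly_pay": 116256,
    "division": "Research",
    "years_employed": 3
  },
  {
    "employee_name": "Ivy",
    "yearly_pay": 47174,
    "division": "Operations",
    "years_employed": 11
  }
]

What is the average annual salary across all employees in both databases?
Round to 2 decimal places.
90270.33

Schema mapping: "compensation" (system_hr3) = "yearly_pay" (system_hr2) = annual salary

All salaries: [115261, 116891, 68754, 77286, 116256, 47174]
Sum: 541622
Count: 6
Average: 541622 / 6 = 90270.33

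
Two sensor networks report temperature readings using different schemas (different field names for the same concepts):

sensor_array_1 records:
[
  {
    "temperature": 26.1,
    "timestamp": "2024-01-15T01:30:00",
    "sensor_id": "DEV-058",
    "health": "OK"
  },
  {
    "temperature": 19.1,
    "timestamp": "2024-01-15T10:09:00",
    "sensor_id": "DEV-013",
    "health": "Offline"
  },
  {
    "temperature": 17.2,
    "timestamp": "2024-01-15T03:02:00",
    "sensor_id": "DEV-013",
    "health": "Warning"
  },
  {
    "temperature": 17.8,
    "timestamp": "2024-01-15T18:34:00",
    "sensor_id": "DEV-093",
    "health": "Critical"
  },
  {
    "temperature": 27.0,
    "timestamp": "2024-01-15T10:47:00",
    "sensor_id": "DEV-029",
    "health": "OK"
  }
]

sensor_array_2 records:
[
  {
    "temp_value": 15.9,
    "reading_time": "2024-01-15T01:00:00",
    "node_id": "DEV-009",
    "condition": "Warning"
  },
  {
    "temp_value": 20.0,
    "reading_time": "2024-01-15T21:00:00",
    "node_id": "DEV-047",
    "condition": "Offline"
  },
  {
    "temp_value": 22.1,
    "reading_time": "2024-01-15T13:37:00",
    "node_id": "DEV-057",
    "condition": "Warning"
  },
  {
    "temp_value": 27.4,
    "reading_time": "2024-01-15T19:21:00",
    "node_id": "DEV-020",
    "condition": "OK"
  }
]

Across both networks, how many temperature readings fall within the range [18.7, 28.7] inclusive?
6

Schema mapping: "temperature" (sensor_array_1) = "temp_value" (sensor_array_2) = temperature

Readings in [18.7, 28.7] from sensor_array_1: 3
Readings in [18.7, 28.7] from sensor_array_2: 3

Total count: 3 + 3 = 6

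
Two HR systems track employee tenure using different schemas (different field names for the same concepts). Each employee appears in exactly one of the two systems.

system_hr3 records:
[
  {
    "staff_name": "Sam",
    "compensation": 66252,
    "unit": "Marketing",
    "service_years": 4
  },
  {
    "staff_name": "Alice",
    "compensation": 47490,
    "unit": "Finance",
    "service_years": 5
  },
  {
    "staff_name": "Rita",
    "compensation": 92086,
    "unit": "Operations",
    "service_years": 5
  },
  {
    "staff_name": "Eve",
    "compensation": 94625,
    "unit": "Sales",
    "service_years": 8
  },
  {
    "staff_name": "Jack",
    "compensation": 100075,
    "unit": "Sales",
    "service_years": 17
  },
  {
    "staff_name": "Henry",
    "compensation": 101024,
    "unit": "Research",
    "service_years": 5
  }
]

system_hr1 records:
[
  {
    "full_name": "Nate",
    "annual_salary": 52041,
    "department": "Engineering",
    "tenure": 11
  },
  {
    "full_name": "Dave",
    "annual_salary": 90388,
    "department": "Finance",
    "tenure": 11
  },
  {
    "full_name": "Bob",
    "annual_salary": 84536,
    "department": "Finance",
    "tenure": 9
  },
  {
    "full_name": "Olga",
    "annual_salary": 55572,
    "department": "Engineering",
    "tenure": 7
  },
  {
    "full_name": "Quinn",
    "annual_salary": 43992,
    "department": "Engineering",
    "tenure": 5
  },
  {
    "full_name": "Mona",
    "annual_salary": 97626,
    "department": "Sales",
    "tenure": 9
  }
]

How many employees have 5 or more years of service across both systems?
11

Reconcile schemas: "service_years" (system_hr3) = "tenure" (system_hr1) = years of service

From system_hr3: 5 employees with >= 5 years
From system_hr1: 6 employees with >= 5 years

Total: 5 + 6 = 11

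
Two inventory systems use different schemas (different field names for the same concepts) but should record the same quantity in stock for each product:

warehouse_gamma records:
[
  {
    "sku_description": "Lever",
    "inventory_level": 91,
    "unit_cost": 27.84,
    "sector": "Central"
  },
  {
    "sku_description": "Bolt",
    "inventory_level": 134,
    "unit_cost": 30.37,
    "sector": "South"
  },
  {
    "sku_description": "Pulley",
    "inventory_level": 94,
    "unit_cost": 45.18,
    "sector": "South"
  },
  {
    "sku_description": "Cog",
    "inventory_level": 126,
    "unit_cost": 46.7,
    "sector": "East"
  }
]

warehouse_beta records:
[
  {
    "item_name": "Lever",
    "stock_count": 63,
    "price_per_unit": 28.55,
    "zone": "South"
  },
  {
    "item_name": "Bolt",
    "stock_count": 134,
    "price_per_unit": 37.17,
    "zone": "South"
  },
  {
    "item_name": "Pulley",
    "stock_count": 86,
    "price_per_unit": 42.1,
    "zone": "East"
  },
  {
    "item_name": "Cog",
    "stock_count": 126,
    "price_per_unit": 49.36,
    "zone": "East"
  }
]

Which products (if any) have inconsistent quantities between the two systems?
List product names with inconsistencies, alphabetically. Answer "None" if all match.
Lever, Pulley

Schema mappings:
- "sku_description" (warehouse_gamma) = "item_name" (warehouse_beta) = product name
- "inventory_level" (warehouse_gamma) = "stock_count" (warehouse_beta) = quantity

Comparison:
  Lever: 91 vs 63 - MISMATCH
  Bolt: 134 vs 134 - MATCH
  Pulley: 94 vs 86 - MISMATCH
  Cog: 126 vs 126 - MATCH

Products with inconsistencies: Lever, Pulley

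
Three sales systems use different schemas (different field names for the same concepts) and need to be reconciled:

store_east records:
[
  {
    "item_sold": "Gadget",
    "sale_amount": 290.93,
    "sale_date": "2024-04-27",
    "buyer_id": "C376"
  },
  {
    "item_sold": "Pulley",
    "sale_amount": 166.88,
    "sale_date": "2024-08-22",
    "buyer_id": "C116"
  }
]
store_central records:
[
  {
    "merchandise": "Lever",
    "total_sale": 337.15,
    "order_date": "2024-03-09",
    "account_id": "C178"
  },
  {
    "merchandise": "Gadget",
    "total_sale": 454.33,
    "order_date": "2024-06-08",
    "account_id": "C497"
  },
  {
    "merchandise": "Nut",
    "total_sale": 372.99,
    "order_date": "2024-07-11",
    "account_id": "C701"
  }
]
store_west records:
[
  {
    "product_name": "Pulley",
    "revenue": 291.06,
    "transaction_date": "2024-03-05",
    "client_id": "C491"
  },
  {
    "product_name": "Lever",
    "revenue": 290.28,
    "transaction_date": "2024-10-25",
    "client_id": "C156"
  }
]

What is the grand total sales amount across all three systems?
2203.62

Schema reconciliation - all amount fields map to sale amount:

store_east (sale_amount): 457.81
store_central (total_sale): 1164.47
store_west (revenue): 581.34

Grand total: 2203.62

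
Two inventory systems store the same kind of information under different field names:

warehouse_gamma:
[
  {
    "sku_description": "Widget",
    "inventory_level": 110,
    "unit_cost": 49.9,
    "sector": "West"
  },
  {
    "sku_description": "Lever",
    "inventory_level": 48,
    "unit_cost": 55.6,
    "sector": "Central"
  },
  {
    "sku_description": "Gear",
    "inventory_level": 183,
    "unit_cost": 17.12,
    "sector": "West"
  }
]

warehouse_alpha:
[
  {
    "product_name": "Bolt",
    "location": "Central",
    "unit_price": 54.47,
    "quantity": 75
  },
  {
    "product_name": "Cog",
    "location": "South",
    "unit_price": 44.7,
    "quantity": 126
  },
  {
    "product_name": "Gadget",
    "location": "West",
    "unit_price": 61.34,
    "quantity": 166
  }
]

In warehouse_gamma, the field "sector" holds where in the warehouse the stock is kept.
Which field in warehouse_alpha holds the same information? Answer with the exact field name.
location

In warehouse_gamma, "sector" holds where in the warehouse the stock is kept.
The fields in warehouse_alpha are: "product_name", "location", "unit_price", "quantity".
"location" is the match: the name refers to the same concept and its values are area labels (e.g. 'Central', 'South').
The other fields ("product_name", "unit_price", "quantity") hold different kinds of data.

So "sector" in warehouse_gamma corresponds to "location" in warehouse_alpha.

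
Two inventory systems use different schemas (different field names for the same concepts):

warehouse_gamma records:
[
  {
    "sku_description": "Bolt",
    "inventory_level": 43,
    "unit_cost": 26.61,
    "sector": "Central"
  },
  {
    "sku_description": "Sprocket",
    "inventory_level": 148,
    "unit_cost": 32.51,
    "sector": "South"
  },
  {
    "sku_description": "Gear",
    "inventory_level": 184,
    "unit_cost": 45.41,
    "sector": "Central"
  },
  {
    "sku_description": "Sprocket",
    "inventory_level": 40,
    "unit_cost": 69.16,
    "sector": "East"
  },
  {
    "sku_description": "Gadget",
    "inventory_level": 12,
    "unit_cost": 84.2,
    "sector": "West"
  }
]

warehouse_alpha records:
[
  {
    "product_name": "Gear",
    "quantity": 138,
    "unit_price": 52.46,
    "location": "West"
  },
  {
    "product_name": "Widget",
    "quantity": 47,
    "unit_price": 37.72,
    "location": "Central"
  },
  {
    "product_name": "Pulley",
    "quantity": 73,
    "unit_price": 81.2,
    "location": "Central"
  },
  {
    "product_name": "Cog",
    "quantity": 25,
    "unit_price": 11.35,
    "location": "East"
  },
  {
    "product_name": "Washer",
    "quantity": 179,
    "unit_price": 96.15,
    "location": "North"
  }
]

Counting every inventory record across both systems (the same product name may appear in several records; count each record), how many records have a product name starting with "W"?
2

Schema mapping: "sku_description" (warehouse_gamma) = "product_name" (warehouse_alpha) = product name

Records with product name starting with "W" in warehouse_gamma: 0
Records with product name starting with "W" in warehouse_alpha: 2

Total: 0 + 2 = 2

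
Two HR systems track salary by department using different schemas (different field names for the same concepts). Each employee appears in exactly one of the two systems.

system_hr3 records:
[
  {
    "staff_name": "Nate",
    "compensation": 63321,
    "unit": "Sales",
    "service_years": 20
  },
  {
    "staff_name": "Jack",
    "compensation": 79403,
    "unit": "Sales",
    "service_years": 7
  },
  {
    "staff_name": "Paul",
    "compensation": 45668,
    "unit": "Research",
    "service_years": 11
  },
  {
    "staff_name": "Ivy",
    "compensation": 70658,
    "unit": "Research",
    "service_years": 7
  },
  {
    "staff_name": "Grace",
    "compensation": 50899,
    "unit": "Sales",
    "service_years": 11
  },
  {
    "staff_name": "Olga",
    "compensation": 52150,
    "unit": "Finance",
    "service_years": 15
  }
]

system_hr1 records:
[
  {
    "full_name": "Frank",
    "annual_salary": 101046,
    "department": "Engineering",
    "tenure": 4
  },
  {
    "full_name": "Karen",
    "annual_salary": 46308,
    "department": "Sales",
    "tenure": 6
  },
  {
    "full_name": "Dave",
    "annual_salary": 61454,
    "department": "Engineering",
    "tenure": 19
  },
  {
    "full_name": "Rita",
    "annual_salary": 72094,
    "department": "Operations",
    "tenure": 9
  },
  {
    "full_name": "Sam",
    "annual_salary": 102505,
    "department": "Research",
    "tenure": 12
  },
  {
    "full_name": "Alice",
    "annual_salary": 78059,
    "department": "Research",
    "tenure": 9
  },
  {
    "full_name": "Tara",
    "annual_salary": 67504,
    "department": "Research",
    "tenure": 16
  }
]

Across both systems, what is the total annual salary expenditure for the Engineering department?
162500

Schema mappings:
- "unit" (system_hr3) = "department" (system_hr1) = department
- "compensation" (system_hr3) = "annual_salary" (system_hr1) = salary

Engineering salaries from system_hr3: 0
Engineering salaries from system_hr1: 162500

Total: 0 + 162500 = 162500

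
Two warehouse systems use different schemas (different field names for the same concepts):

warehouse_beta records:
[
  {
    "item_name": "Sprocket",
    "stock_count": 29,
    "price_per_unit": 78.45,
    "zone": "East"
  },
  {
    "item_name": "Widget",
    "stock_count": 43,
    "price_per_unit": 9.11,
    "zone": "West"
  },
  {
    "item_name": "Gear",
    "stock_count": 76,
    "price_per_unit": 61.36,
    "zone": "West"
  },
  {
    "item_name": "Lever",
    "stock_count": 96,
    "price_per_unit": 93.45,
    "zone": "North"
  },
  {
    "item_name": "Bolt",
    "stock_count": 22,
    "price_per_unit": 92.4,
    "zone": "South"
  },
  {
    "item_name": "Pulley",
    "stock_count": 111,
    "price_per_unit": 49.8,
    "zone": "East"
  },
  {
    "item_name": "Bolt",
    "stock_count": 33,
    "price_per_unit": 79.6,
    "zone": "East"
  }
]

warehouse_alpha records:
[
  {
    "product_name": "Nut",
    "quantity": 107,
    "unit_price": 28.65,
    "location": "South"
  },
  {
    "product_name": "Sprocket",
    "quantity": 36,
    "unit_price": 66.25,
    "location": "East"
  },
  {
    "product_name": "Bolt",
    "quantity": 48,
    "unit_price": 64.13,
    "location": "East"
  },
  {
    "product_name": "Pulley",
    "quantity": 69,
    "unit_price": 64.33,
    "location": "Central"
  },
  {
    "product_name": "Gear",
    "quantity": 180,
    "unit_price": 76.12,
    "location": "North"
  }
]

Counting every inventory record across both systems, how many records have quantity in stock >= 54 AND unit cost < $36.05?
1

Schema mappings:
- "stock_count" (warehouse_beta) = "quantity" (warehouse_alpha) = quantity
- "price_per_unit" (warehouse_beta) = "unit_price" (warehouse_alpha) = unit cost

Records meeting both conditions in warehouse_beta: 0
Records meeting both conditions in warehouse_alpha: 1

Total: 0 + 1 = 1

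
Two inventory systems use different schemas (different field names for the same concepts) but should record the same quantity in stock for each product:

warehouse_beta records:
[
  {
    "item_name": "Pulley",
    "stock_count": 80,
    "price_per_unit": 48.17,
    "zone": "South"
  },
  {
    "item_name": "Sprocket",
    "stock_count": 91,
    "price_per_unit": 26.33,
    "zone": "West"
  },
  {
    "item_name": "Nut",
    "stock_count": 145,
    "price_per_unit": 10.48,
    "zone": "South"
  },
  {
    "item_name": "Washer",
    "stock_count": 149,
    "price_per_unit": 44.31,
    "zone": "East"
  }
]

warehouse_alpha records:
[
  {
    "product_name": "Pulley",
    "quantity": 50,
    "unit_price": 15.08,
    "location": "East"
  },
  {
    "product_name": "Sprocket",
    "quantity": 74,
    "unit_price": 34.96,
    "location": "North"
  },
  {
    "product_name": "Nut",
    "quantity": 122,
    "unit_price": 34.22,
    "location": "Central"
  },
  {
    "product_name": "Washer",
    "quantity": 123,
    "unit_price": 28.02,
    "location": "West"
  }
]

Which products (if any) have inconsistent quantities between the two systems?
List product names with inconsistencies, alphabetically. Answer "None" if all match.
Nut, Pulley, Sprocket, Washer

Schema mappings:
- "item_name" (warehouse_beta) = "product_name" (warehouse_alpha) = product name
- "stock_count" (warehouse_beta) = "quantity" (warehouse_alpha) = quantity

Comparison:
  Pulley: 80 vs 50 - MISMATCH
  Sprocket: 91 vs 74 - MISMATCH
  Nut: 145 vs 122 - MISMATCH
  Washer: 149 vs 123 - MISMATCH

Products with inconsistencies: Nut, Pulley, Sprocket, Washer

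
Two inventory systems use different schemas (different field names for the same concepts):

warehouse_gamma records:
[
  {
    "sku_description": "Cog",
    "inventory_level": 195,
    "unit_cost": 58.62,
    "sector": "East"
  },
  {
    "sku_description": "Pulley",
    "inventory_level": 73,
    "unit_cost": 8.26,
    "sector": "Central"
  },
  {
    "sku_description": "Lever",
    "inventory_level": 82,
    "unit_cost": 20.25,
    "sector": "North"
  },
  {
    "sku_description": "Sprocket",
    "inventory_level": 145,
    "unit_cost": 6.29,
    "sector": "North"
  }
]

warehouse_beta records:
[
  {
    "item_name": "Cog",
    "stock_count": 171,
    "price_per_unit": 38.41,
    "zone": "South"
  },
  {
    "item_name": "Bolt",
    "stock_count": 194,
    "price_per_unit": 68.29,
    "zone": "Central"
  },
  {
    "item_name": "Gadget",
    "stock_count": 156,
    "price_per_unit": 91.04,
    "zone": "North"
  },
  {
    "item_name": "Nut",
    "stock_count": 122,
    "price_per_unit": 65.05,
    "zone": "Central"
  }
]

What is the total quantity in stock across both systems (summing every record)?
1138

To reconcile these schemas, identify the field holding the quantity in stock in each system:
1. In warehouse_gamma it is "inventory_level"
2. In warehouse_beta it is "stock_count"

From warehouse_gamma: 195 + 73 + 82 + 145 = 495
From warehouse_beta: 171 + 194 + 156 + 122 = 643

Total: 495 + 643 = 1138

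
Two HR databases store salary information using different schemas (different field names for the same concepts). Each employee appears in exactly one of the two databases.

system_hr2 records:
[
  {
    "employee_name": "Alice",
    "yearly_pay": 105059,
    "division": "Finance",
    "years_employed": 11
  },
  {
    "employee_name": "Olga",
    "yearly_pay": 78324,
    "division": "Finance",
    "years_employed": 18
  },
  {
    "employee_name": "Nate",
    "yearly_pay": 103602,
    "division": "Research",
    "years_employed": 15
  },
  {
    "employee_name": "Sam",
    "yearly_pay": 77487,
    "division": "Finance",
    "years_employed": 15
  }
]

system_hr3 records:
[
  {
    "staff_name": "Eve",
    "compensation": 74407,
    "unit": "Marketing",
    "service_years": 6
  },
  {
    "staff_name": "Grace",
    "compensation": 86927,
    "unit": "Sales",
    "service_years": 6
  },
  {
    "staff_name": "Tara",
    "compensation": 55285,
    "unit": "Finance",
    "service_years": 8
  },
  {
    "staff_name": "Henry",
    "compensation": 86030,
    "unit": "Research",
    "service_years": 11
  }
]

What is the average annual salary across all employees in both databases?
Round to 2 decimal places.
83390.13

Schema mapping: "yearly_pay" (system_hr2) = "compensation" (system_hr3) = annual salary

All salaries: [105059, 78324, 103602, 77487, 74407, 86927, 55285, 86030]
Sum: 667121
Count: 8
Average: 667121 / 8 = 83390.13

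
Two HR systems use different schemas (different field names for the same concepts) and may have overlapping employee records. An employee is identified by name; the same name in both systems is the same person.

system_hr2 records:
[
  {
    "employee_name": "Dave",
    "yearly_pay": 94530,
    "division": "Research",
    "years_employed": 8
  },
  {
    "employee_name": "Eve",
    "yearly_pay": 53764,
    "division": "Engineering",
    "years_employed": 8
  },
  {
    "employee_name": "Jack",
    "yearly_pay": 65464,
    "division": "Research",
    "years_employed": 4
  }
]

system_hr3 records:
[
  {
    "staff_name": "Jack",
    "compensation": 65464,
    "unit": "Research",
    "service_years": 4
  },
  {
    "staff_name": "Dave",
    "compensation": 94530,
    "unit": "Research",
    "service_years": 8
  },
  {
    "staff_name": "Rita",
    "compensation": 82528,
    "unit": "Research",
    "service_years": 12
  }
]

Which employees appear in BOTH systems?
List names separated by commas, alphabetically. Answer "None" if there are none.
Dave, Jack

Schema mapping: "employee_name" (system_hr2) = "staff_name" (system_hr3) = employee name

Names in system_hr2: ['Dave', 'Eve', 'Jack']
Names in system_hr3: ['Dave', 'Jack', 'Rita']

Intersection: ['Dave', 'Jack']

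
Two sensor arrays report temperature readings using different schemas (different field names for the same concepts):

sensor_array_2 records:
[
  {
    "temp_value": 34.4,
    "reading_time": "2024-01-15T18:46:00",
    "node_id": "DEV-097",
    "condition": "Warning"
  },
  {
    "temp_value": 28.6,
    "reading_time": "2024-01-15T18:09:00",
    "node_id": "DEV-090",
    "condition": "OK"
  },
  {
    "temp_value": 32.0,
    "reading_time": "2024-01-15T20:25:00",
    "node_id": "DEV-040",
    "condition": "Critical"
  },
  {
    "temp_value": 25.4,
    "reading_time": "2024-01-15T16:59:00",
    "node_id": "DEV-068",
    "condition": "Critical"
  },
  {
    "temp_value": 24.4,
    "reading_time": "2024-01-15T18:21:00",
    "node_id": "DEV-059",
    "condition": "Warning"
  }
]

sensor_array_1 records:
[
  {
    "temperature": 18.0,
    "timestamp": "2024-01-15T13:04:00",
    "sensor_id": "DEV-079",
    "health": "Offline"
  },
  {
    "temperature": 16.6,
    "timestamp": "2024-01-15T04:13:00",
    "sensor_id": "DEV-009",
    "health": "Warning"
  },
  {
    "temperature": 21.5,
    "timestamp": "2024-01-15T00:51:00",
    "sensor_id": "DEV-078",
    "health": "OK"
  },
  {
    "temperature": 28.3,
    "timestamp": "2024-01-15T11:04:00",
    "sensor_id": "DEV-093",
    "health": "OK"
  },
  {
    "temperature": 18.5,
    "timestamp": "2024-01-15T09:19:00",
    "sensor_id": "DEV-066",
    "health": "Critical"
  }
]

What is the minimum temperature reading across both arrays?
16.6

Schema mapping: "temp_value" (sensor_array_2) = "temperature" (sensor_array_1) = temperature reading

Minimum in sensor_array_2: 24.4
Minimum in sensor_array_1: 16.6

Overall minimum: min(24.4, 16.6) = 16.6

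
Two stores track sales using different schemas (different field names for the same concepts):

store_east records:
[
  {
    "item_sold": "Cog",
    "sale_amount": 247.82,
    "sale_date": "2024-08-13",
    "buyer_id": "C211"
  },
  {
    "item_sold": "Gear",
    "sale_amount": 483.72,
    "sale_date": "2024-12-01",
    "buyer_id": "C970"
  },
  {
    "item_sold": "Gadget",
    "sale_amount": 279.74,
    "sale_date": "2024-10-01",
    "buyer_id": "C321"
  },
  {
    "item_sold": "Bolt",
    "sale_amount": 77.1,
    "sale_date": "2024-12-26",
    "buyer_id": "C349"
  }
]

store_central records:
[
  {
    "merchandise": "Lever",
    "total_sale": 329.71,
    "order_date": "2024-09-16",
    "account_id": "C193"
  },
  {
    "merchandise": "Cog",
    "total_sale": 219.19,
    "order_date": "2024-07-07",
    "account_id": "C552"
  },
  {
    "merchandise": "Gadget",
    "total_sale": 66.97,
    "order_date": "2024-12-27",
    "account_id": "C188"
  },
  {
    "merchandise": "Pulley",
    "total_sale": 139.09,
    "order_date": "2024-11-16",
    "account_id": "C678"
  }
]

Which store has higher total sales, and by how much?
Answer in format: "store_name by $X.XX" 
store_east by $333.42

Schema mapping: "sale_amount" (store_east) = "total_sale" (store_central) = sale amount

Total for store_east: 1088.38
Total for store_central: 754.96

Difference: |1088.38 - 754.96| = 333.42
store_east has higher sales by $333.42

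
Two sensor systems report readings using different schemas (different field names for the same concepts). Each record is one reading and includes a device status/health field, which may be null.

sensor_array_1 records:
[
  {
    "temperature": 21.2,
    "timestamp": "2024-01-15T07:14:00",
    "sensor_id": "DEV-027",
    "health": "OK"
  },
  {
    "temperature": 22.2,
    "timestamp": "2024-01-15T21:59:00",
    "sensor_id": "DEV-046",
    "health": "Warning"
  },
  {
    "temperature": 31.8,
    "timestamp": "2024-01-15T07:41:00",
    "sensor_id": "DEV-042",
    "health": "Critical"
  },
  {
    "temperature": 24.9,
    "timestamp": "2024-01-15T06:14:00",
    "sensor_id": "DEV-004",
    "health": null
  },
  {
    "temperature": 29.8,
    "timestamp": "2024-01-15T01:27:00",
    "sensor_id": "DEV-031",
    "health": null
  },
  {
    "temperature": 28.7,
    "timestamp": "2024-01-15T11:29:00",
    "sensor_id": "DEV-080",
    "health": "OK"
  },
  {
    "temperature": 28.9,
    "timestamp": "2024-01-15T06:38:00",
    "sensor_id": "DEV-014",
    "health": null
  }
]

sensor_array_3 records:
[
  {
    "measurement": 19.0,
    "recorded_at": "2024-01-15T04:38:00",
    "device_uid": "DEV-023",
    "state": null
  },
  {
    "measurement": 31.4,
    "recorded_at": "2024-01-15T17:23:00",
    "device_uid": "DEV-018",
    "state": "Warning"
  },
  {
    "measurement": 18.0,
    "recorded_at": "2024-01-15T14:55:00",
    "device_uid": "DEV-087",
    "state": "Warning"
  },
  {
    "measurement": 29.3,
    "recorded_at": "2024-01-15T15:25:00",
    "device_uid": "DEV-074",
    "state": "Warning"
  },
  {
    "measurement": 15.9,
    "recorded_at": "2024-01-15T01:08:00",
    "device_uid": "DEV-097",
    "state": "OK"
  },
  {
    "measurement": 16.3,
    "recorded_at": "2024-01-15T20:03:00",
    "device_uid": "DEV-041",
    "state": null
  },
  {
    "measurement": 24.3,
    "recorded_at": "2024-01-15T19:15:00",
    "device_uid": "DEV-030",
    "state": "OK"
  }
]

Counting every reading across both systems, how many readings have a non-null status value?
9

Schema mapping: "health" (sensor_array_1) = "state" (sensor_array_3) = status

Non-null in sensor_array_1: 4
Non-null in sensor_array_3: 5

Total non-null: 4 + 5 = 9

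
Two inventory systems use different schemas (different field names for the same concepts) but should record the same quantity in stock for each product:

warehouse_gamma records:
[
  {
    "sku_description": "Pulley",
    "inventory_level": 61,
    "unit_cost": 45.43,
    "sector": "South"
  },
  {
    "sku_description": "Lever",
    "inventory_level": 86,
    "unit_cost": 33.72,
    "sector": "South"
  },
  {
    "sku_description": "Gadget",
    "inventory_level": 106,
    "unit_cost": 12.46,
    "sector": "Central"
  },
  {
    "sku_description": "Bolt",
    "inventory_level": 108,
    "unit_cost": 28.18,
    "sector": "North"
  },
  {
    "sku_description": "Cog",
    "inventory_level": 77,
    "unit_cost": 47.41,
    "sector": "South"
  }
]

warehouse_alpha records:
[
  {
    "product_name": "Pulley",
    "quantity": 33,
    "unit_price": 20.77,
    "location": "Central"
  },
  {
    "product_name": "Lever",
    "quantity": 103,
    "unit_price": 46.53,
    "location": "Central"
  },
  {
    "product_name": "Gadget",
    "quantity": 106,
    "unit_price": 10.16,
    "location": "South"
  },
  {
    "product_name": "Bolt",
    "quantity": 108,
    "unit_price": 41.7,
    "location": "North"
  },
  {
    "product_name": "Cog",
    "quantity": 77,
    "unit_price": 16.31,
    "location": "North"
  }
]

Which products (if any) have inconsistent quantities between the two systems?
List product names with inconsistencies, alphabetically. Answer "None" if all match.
Lever, Pulley

Schema mappings:
- "sku_description" (warehouse_gamma) = "product_name" (warehouse_alpha) = product name
- "inventory_level" (warehouse_gamma) = "quantity" (warehouse_alpha) = quantity

Comparison:
  Pulley: 61 vs 33 - MISMATCH
  Lever: 86 vs 103 - MISMATCH
  Gadget: 106 vs 106 - MATCH
  Bolt: 108 vs 108 - MATCH
  Cog: 77 vs 77 - MATCH

Products with inconsistencies: Lever, Pulley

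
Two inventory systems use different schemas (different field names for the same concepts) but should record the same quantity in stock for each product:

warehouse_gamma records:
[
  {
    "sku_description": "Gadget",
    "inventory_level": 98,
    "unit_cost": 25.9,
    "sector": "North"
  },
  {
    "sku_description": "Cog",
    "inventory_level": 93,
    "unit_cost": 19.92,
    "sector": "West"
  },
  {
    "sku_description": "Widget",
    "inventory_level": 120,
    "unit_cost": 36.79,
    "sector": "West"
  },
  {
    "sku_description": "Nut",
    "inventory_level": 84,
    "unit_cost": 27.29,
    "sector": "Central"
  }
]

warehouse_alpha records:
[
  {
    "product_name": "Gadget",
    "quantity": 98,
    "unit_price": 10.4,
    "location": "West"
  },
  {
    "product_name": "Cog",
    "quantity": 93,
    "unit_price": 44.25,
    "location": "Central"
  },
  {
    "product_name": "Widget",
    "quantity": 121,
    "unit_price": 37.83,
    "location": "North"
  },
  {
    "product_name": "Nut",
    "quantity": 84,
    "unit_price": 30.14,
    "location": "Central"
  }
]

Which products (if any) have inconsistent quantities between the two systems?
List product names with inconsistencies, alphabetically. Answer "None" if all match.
Widget

Schema mappings:
- "sku_description" (warehouse_gamma) = "product_name" (warehouse_alpha) = product name
- "inventory_level" (warehouse_gamma) = "quantity" (warehouse_alpha) = quantity

Comparison:
  Gadget: 98 vs 98 - MATCH
  Cog: 93 vs 93 - MATCH
  Widget: 120 vs 121 - MISMATCH
  Nut: 84 vs 84 - MATCH

Products with inconsistencies: Widget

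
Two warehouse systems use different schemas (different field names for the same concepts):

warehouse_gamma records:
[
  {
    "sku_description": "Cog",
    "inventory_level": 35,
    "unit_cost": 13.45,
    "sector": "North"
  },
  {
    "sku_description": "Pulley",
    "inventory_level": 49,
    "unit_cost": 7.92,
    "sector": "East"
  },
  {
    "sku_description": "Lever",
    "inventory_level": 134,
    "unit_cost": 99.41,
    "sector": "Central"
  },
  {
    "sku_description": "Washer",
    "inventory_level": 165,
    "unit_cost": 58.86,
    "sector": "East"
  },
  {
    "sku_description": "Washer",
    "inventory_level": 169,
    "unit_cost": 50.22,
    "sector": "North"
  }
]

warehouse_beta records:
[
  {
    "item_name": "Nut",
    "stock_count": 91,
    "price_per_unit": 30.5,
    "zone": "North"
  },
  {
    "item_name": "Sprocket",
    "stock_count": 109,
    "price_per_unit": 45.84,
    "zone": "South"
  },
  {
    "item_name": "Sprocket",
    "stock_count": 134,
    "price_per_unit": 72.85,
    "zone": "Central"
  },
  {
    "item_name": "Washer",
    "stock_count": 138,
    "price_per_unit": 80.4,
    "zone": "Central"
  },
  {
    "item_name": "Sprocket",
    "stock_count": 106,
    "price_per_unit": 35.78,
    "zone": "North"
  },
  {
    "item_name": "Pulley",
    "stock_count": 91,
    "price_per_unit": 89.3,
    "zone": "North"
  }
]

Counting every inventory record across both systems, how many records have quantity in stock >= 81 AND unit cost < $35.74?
1

Schema mappings:
- "inventory_level" (warehouse_gamma) = "stock_count" (warehouse_beta) = quantity
- "unit_cost" (warehouse_gamma) = "price_per_unit" (warehouse_beta) = unit cost

Records meeting both conditions in warehouse_gamma: 0
Records meeting both conditions in warehouse_beta: 1

Total: 0 + 1 = 1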